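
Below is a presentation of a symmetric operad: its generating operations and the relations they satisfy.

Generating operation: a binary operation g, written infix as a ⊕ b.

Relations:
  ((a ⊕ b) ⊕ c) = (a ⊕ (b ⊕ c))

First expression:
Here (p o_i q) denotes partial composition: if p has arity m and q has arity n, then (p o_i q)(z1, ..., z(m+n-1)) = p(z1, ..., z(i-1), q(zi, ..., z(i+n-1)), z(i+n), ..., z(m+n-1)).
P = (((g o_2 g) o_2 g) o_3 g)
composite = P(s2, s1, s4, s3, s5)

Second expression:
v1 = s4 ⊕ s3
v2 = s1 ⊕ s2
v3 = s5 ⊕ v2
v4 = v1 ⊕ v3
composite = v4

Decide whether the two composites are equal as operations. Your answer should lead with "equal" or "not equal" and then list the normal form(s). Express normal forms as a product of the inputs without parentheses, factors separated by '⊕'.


not equal — first s2 ⊕ s1 ⊕ s4 ⊕ s3 ⊕ s5, second s4 ⊕ s3 ⊕ s5 ⊕ s1 ⊕ s2

The first composite normalizes to s2 ⊕ s1 ⊕ s4 ⊕ s3 ⊕ s5
The second composite normalizes to s4 ⊕ s3 ⊕ s5 ⊕ s1 ⊕ s2
Different reductions; not equal.


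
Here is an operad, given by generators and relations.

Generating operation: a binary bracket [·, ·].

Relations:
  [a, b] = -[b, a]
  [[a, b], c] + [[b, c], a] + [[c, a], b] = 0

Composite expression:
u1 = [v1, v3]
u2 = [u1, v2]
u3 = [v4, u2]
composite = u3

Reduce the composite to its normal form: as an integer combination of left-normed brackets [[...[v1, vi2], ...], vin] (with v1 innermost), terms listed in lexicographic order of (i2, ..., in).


Antisymmetry and Jacobi reduce to v1-anchored left-normed brackets.
Composite bracket: [v4, [[v1, v3], v2]]
Under [a, b] = ab - ba we get 8 signed associative words (2^3 = 8).
Coefficients come from the v1-initial words:
  the word v1v3v2v4 carries sign -1 and contributes -[[[v1, v3], v2], v4]

-[[[v1, v3], v2], v4]


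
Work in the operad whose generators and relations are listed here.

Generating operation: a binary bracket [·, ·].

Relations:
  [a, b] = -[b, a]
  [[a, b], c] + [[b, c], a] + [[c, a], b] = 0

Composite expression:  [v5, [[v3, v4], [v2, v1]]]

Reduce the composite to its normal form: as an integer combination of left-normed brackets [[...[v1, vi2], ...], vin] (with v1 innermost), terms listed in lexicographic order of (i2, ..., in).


-[[[[v1, v2], v3], v4], v5] + [[[[v1, v2], v4], v3], v5]

In the tensor algebra, words opening v1 carry the v1-anchored form.
Composite bracket: [v5, [[v3, v4], [v2, v1]]]
Full expansion: 16 signed words from ab - ba (2^4 = 16).
The v1-initial words carry the normal form:
  word v1v2v3v4v5 has sign -1, contributing -[[[[v1, v2], v3], v4], v5]
  word v1v2v4v3v5 has sign +1, contributing +[[[[v1, v2], v4], v3], v5]


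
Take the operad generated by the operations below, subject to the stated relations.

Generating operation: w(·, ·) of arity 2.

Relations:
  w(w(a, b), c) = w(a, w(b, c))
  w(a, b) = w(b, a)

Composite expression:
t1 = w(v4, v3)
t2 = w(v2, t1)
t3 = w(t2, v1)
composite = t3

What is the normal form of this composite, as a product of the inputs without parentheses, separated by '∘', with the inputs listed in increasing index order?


v1 ∘ v2 ∘ v3 ∘ v4


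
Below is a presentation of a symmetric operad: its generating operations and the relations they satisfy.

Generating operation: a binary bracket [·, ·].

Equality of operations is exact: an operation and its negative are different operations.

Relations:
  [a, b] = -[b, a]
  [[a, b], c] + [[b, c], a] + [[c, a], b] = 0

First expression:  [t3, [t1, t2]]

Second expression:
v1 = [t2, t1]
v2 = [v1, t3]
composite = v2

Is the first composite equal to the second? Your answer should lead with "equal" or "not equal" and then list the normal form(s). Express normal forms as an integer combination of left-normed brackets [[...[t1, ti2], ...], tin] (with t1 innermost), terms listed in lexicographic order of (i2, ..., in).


equal; the common form is -[[t1, t2], t3]

In normal form, the first expression is -[[t1, t2], t3]
In normal form, the second expression is -[[t1, t2], t3]
Both agree, so they are equal.


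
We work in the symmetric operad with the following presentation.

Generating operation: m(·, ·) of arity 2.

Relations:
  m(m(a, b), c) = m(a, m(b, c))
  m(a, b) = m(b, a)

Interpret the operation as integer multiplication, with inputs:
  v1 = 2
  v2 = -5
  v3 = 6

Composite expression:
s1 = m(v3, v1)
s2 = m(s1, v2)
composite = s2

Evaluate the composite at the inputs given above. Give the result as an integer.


-60

m(v3, v1) = 12
m(m(v3, v1), v2) = -60


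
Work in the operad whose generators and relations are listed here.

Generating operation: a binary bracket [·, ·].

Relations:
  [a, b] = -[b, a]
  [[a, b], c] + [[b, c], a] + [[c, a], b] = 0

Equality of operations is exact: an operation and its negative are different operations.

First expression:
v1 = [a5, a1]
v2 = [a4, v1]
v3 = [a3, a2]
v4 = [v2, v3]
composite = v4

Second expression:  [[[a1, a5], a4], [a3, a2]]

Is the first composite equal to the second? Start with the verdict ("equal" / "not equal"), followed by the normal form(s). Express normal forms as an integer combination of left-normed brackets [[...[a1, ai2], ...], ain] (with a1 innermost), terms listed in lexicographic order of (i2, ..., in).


equal — both sides give -[[[[a1, a5], a4], a2], a3] + [[[[a1, a5], a4], a3], a2]

Reducing the first expression gives -[[[[a1, a5], a4], a2], a3] + [[[[a1, a5], a4], a3], a2]
Reducing the second expression gives -[[[[a1, a5], a4], a2], a3] + [[[[a1, a5], a4], a3], a2]
The normal forms match — equal.


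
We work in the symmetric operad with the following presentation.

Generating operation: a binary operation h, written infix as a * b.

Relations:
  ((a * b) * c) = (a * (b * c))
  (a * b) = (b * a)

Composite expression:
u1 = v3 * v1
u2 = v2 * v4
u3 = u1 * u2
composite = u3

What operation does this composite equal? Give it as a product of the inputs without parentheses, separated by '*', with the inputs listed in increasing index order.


v1 * v2 * v3 * v4

With h associative and commutative, the v-input set is all that matters.
(v3 * v1) spells out as v3 * v1
(v2 * v4) spells out as v2 * v4
((v3 * v1) * (v2 * v4)) spells out as v3 * v1 * v2 * v4
reordering the factors by index: v1 * v2 * v3 * v4


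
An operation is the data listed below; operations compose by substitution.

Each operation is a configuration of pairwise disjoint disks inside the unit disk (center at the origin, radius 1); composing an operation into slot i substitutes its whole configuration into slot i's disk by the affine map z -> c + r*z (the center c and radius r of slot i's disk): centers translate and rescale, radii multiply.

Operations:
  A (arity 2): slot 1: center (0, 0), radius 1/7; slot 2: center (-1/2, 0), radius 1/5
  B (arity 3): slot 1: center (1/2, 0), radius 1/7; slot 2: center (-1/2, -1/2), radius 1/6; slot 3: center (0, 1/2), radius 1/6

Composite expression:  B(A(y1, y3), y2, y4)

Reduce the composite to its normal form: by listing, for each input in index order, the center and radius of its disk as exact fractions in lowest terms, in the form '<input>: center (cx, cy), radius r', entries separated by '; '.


y1: center (1/2, 0), radius 1/49; y2: center (-1/2, -1/2), radius 1/6; y3: center (3/7, 0), radius 1/35; y4: center (0, 1/2), radius 1/6

Each y-disk chains the slot maps above it in B; radii multiply.
input y1: applying the 2 nested substitutions gives center (1/2, 0), radius 1/49
input y3: applying the 2 nested substitutions gives center (3/7, 0), radius 1/35
input y2: applying the 1 nested substitution gives center (-1/2, -1/2), radius 1/6
input y4: applying the 1 nested substitution gives center (0, 1/2), radius 1/6


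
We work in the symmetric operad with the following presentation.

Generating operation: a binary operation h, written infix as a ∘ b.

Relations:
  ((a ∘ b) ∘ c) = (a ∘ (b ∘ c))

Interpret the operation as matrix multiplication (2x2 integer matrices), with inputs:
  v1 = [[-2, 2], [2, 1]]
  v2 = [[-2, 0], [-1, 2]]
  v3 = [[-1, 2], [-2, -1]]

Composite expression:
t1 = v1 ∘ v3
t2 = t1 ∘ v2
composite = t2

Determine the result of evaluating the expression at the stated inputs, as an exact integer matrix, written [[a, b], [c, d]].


[[10, -12], [5, 6]]

(v1 ∘ v3) = [[-2, -6], [-4, 3]]
((v1 ∘ v3) ∘ v2) = [[10, -12], [5, 6]]


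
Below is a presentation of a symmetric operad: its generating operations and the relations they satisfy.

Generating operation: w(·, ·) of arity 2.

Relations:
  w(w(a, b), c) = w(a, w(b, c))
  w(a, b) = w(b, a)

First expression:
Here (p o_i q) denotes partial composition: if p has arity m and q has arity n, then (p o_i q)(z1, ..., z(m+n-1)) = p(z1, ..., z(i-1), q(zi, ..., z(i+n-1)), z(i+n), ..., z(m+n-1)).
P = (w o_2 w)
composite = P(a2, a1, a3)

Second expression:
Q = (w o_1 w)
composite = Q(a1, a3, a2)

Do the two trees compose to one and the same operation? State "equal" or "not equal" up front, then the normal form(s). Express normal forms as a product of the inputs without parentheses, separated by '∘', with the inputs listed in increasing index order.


equal: each reduces to a1 ∘ a2 ∘ a3


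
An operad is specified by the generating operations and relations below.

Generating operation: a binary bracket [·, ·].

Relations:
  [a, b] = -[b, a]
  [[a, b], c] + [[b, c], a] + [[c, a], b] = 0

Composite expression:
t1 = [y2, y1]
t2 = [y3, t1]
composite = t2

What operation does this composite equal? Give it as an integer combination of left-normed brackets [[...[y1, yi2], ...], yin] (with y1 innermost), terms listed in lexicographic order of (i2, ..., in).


[[y1, y2], y3]

Left-normed coefficients sit on the y1-initial expansion words.
Composite bracket: [y3, [y2, y1]]
Each bracket splits as ab - ba, giving 4 signed words (2^2 = 4).
Coefficients come from the y1-initial words:
  y1y2y3 (sign +1) contributes +[[y1, y2], y3]


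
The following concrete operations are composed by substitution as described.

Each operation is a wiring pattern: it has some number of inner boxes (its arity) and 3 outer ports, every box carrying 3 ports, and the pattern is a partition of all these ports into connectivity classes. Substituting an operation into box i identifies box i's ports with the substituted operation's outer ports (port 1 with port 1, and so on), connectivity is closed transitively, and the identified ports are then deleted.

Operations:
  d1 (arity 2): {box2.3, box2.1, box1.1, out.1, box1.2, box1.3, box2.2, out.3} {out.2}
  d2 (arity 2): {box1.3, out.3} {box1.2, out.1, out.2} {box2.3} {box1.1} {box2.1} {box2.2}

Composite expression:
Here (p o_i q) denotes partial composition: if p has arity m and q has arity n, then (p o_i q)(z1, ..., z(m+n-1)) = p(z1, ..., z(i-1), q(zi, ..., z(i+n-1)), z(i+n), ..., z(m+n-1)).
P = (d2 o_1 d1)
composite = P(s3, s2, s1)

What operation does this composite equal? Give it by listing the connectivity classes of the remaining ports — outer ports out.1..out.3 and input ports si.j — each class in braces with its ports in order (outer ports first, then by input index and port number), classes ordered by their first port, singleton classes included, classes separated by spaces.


{out.1, out.2} {out.3, s2.1, s2.2, s2.3, s3.1, s3.2, s3.3} {s1.1} {s1.2} {s1.3}


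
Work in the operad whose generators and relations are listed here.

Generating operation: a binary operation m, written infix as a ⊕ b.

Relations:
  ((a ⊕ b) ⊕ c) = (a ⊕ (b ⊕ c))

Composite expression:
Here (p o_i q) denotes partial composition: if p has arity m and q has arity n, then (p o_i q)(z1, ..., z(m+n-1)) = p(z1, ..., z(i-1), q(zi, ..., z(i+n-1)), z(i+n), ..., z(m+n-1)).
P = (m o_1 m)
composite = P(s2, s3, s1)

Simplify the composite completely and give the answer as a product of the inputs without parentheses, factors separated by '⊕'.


s2 ⊕ s3 ⊕ s1


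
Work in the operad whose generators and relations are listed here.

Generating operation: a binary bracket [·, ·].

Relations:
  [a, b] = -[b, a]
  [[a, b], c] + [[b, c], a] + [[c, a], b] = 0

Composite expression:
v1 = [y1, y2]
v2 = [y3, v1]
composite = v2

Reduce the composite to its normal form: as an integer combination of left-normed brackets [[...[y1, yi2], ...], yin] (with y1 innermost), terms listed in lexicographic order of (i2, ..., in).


-[[y1, y2], y3]

A multilinear Lie element is pinned by y1-initial words (y1 innermost).
Composite bracket: [y3, [y1, y2]]
Applying ab - ba throughout gives 4 signed words (2^2 = 4).
Keep just the words that open with y1:
  word y1y2y3 has sign -1, contributing -[[y1, y2], y3]


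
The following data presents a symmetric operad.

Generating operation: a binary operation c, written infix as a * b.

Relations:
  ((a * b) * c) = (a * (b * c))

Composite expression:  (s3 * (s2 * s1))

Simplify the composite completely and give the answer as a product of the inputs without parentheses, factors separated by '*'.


s3 * s2 * s1

All parenthesizations of c agree; list the s-inputs left to right.
(s2 * s1) spells out as s2 * s1
(s3 * (s2 * s1)) spells out as s3 * s2 * s1


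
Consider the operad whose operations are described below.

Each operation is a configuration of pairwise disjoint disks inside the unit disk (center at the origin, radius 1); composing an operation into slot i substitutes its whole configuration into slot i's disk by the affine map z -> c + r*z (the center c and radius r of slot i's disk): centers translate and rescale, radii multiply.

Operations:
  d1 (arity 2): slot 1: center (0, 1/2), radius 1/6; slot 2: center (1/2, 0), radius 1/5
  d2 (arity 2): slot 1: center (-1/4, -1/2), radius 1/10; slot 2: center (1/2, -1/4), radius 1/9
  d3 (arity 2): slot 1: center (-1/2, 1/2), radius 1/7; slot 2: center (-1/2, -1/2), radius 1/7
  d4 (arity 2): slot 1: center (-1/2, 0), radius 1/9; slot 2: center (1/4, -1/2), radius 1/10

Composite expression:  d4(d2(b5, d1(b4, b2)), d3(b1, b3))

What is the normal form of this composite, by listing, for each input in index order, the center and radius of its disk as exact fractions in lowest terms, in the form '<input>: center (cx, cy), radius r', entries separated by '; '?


b1: center (1/5, -9/20), radius 1/70; b2: center (-71/162, -1/36), radius 1/405; b3: center (1/5, -11/20), radius 1/70; b4: center (-4/9, -7/324), radius 1/486; b5: center (-19/36, -1/18), radius 1/90

Nesting under d4 composes maps z -> c + r*z down each b-path.
input b5: applying the 2 nested substitutions gives center (-19/36, -1/18), radius 1/90
input b4: applying the 3 nested substitutions gives center (-4/9, -7/324), radius 1/486
input b2: applying the 3 nested substitutions gives center (-71/162, -1/36), radius 1/405
input b1: applying the 2 nested substitutions gives center (1/5, -9/20), radius 1/70
input b3: applying the 2 nested substitutions gives center (1/5, -11/20), radius 1/70


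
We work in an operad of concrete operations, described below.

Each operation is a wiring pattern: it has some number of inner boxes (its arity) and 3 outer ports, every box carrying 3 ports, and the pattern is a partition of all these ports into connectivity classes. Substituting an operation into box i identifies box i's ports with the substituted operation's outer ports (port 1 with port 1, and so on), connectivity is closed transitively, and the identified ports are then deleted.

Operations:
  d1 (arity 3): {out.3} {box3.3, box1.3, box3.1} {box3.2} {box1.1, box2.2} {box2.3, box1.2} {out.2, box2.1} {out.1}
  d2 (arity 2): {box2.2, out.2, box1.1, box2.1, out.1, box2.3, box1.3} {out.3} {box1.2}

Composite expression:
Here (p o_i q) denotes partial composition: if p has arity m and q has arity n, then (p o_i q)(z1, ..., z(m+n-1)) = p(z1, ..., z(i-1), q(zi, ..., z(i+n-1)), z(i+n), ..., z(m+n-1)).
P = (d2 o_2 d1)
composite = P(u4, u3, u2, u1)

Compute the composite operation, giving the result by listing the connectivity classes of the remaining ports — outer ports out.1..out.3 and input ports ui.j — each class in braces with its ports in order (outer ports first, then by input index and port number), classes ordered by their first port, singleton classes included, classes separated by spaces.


{out.1, out.2, u2.1, u4.1, u4.3} {out.3} {u1.1, u1.3, u3.3} {u1.2} {u2.2, u3.1} {u2.3, u3.2} {u4.2}

Substituting into d2 glues patterns; closure does the rest.
stage d1: inputs (u3, u2, u1), connectivity {out.1} {out.2, u2.1} {out.3} {u1.1, u1.3, u3.3} {u1.2} {u2.2, u3.1} {u2.3, u3.2}, out.j its boundary
stage d2: inputs (u4, u3, u2, u1), connectivity {out.1, out.2, u2.1, u4.1, u4.3} {out.3} {u1.1, u1.3, u3.3} {u1.2} {u2.2, u3.1} {u2.3, u3.2} {u4.2}, out.j its boundary


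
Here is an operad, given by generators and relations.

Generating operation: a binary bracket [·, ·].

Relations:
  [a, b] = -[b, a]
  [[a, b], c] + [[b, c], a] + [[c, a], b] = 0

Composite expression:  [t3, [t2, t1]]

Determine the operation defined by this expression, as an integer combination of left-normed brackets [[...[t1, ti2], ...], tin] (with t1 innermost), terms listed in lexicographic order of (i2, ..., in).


[[t1, t2], t3]

Expand each bracket as ab - ba; the t1-initial words give the coefficients.
Composite bracket: [t3, [t2, t1]]
The bracket unfolds into 4 signed words via [a, b] = ab - ba (2^2 = 4).
Words beginning with t1 determine it all:
  word t1t2t3 has sign +1, contributing +[[t1, t2], t3]


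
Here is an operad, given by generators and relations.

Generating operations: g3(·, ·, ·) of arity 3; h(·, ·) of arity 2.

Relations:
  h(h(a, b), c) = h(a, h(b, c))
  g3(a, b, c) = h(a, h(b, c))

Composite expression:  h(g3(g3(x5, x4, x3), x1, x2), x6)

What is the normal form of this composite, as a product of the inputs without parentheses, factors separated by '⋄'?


All parenthesizations of h agree; list the x-inputs left to right.
g3(x5, x4, x3) collapses to x5 ⋄ x4 ⋄ x3
g3(g3(x5, x4, x3), x1, x2) collapses to x5 ⋄ x4 ⋄ x3 ⋄ x1 ⋄ x2
h(g3(g3(x5, x4, x3), x1, x2), x6) collapses to x5 ⋄ x4 ⋄ x3 ⋄ x1 ⋄ x2 ⋄ x6

x5 ⋄ x4 ⋄ x3 ⋄ x1 ⋄ x2 ⋄ x6


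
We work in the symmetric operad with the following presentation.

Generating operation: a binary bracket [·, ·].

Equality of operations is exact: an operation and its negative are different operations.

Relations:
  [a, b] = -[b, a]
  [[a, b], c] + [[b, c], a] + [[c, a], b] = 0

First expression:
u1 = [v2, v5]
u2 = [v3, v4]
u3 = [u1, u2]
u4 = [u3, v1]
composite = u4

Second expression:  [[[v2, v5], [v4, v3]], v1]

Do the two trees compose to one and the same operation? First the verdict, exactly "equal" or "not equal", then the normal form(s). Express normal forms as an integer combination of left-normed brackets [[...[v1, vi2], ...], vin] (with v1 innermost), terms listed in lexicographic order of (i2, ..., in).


not equal; first: -[[[[v1, v2], v5], v3], v4] + [[[[v1, v2], v5], v4], v3] + [[[[v1, v3], v4], v2], v5] - [[[[v1, v3], v4], v5], v2] - [[[[v1, v4], v3], v2], v5] + [[[[v1, v4], v3], v5], v2] + [[[[v1, v5], v2], v3], v4] - [[[[v1, v5], v2], v4], v3]; second: [[[[v1, v2], v5], v3], v4] - [[[[v1, v2], v5], v4], v3] - [[[[v1, v3], v4], v2], v5] + [[[[v1, v3], v4], v5], v2] + [[[[v1, v4], v3], v2], v5] - [[[[v1, v4], v3], v5], v2] - [[[[v1, v5], v2], v3], v4] + [[[[v1, v5], v2], v4], v3]

In normal form, the first expression is -[[[[v1, v2], v5], v3], v4] + [[[[v1, v2], v5], v4], v3] + [[[[v1, v3], v4], v2], v5] - [[[[v1, v3], v4], v5], v2] - [[[[v1, v4], v3], v2], v5] + [[[[v1, v4], v3], v5], v2] + [[[[v1, v5], v2], v3], v4] - [[[[v1, v5], v2], v4], v3]
In normal form, the second expression is [[[[v1, v2], v5], v3], v4] - [[[[v1, v2], v5], v4], v3] - [[[[v1, v3], v4], v2], v5] + [[[[v1, v3], v4], v5], v2] + [[[[v1, v4], v3], v2], v5] - [[[[v1, v4], v3], v5], v2] - [[[[v1, v5], v2], v3], v4] + [[[[v1, v5], v2], v4], v3]
The normal forms differ: not equal.


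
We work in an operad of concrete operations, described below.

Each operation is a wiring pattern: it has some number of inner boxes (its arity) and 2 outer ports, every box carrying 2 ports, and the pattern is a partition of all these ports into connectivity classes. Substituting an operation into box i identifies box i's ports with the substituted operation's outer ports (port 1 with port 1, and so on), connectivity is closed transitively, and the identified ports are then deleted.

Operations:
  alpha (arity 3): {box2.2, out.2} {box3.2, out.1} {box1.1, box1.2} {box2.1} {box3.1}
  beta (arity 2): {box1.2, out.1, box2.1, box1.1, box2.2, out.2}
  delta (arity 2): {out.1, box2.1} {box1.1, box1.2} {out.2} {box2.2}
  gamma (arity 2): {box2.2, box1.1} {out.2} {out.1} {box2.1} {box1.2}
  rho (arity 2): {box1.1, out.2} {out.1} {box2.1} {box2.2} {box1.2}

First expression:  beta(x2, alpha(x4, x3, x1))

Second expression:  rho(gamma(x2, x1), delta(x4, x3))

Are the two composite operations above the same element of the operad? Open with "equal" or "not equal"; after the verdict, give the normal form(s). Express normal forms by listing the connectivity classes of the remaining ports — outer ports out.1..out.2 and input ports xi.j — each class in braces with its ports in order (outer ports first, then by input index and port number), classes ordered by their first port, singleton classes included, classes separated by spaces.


The first composite normalizes to {out.1, out.2, x1.2, x2.1, x2.2, x3.2} {x1.1} {x3.1} {x4.1, x4.2}
The second composite normalizes to {out.1} {out.2} {x1.1} {x1.2, x2.1} {x2.2} {x3.1} {x3.2} {x4.1, x4.2}
No match — not equal.

not equal; first: {out.1, out.2, x1.2, x2.1, x2.2, x3.2} {x1.1} {x3.1} {x4.1, x4.2}; second: {out.1} {out.2} {x1.1} {x1.2, x2.1} {x2.2} {x3.1} {x3.2} {x4.1, x4.2}


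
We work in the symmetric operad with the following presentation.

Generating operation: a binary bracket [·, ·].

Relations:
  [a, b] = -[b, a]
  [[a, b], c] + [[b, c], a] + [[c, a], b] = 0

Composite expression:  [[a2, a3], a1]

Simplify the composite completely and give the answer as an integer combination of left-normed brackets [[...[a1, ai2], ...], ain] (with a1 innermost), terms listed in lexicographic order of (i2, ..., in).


Antisymmetry and Jacobi reduce to a1-anchored left-normed brackets.
Composite bracket: [[a2, a3], a1]
Under [a, b] = ab - ba we get 4 signed associative words (2^2 = 4).
Collect the words opening with a1:
  word a1a2a3 has sign -1, contributing -[[a1, a2], a3]
  word a1a3a2 has sign +1, contributing +[[a1, a3], a2]

-[[a1, a2], a3] + [[a1, a3], a2]


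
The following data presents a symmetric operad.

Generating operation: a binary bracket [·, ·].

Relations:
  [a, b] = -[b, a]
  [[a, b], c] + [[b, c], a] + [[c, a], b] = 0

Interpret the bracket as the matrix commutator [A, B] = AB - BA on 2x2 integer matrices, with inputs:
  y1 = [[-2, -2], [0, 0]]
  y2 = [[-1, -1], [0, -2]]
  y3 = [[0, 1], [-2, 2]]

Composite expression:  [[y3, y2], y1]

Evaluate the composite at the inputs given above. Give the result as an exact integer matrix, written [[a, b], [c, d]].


[[-4, 10], [4, 4]]


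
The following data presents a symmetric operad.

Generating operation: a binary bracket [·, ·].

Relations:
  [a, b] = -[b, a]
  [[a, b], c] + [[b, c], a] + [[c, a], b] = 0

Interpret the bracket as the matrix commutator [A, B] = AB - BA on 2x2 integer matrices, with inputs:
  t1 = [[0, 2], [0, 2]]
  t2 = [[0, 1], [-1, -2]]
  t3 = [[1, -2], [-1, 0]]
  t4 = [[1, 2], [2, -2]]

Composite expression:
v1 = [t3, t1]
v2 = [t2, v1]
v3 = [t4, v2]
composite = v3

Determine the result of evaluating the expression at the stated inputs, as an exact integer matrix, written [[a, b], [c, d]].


[t3, t1] = [[2, -2], [2, -2]]
[t2, [t3, t1]] = [[0, -8], [-8, 0]]
[t4, [t2, [t3, t1]]] = [[0, -24], [24, 0]]

[[0, -24], [24, 0]]


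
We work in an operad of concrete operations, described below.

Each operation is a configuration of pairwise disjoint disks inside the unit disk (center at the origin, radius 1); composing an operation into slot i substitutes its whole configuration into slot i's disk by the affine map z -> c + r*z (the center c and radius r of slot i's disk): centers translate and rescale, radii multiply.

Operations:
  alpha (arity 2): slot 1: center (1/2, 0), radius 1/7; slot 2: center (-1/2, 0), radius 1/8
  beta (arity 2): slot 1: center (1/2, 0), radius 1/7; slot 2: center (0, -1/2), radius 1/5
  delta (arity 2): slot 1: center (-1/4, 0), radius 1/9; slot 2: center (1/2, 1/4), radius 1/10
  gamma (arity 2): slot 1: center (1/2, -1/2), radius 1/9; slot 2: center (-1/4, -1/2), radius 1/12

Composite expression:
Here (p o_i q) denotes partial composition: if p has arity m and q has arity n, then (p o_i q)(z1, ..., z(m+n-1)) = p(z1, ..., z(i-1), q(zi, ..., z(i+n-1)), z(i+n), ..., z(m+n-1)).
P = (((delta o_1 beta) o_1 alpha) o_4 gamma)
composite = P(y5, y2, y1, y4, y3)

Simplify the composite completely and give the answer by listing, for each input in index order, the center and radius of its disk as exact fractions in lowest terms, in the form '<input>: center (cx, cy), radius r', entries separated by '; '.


Follow each y-input down from delta: c' goes to c + r*c', radius to r*r'.
input y5: applying the 3 nested substitutions gives center (-47/252, 0), radius 1/441
input y2: applying the 3 nested substitutions gives center (-17/84, 0), radius 1/504
input y1: applying the 2 nested substitutions gives center (-1/4, -1/18), radius 1/45
input y4: applying the 2 nested substitutions gives center (11/20, 1/5), radius 1/90
input y3: applying the 2 nested substitutions gives center (19/40, 1/5), radius 1/120

y1: center (-1/4, -1/18), radius 1/45; y2: center (-17/84, 0), radius 1/504; y3: center (19/40, 1/5), radius 1/120; y4: center (11/20, 1/5), radius 1/90; y5: center (-47/252, 0), radius 1/441


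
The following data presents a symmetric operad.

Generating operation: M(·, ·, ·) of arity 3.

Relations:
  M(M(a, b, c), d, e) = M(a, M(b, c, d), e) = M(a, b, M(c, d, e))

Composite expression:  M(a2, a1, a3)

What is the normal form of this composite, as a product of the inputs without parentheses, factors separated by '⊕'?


All parenthesizations of M agree; list the a-inputs left to right.
M(a2, a1, a3) collapses to a2 ⊕ a1 ⊕ a3

a2 ⊕ a1 ⊕ a3


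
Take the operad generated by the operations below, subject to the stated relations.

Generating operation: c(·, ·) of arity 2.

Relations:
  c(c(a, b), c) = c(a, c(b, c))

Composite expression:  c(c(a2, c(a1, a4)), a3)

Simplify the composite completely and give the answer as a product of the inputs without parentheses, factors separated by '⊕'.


a2 ⊕ a1 ⊕ a4 ⊕ a3

Key point: c is associative — brackets drop, the a-order remains.
c(a1, a4) unparenthesizes to a1 ⊕ a4
c(a2, c(a1, a4)) unparenthesizes to a2 ⊕ a1 ⊕ a4
c(c(a2, c(a1, a4)), a3) unparenthesizes to a2 ⊕ a1 ⊕ a4 ⊕ a3


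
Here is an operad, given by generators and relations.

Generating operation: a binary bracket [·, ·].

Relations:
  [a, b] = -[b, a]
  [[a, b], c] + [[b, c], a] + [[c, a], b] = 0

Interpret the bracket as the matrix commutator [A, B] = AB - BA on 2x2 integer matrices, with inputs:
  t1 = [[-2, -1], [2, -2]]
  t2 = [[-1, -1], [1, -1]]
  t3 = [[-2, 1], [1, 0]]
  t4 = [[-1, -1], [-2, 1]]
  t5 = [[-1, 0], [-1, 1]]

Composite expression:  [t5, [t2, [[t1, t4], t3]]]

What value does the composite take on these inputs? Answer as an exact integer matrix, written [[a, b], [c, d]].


[[4, -8], [16, -4]]

[t1, t4] = [[4, -2], [-4, -4]]
[[t1, t4], t3] = [[2, 4], [0, -2]]
[t2, [[t1, t4], t3]] = [[-4, 4], [4, 4]]
[t5, [t2, [[t1, t4], t3]]] = [[4, -8], [16, -4]]


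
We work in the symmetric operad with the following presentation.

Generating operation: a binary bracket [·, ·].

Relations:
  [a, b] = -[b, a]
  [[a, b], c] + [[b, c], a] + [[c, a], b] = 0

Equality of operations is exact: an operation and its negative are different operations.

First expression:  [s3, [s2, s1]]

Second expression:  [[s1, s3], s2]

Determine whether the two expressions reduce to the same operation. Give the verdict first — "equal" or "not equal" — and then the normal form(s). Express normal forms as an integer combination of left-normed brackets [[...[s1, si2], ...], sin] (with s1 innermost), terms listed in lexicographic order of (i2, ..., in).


Normal form of the first expression: [[s1, s2], s3]
Normal form of the second expression: [[s1, s3], s2]
The normal forms differ: not equal.

not equal; the first gives [[s1, s2], s3] and the second [[s1, s3], s2]


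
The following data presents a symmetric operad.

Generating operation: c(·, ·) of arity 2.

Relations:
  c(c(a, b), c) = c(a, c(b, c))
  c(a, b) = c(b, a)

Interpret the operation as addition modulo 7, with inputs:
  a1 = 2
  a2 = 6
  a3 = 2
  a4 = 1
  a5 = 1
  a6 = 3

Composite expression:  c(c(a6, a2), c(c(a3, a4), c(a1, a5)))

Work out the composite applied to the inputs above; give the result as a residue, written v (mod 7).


1 (mod 7)

c(a6, a2) = 2
c(a3, a4) = 3
c(a1, a5) = 3
c(c(a3, a4), c(a1, a5)) = 6
c(c(a6, a2), c(c(a3, a4), c(a1, a5))) = 1


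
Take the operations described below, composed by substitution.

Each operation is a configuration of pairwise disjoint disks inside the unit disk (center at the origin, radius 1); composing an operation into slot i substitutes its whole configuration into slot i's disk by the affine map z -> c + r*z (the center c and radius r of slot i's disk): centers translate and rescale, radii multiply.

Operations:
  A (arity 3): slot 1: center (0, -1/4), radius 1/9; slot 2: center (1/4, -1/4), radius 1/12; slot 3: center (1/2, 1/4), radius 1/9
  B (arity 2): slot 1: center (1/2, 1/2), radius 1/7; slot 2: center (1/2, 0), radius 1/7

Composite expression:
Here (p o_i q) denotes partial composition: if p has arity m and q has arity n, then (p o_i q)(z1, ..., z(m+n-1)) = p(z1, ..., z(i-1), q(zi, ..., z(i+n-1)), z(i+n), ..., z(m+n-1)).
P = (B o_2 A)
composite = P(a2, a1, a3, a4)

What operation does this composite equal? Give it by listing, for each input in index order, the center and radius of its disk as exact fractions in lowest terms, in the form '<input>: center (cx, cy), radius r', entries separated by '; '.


a1: center (1/2, -1/28), radius 1/63; a2: center (1/2, 1/2), radius 1/7; a3: center (15/28, -1/28), radius 1/84; a4: center (4/7, 1/28), radius 1/63

Each a-disk chains the slot maps above it in B; radii multiply.
input a2: composing its 1 substitution step yields center (1/2, 1/2), radius 1/7
input a1: composing its 2 substitution steps yields center (1/2, -1/28), radius 1/63
input a3: composing its 2 substitution steps yields center (15/28, -1/28), radius 1/84
input a4: composing its 2 substitution steps yields center (4/7, 1/28), radius 1/63


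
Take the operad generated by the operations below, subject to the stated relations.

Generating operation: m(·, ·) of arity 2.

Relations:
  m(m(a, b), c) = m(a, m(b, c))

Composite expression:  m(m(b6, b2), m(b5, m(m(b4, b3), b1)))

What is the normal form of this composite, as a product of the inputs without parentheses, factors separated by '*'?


Associativity of m dissolves the nesting; only the b-input order survives.
m(b6, b2) spells out as b6 * b2
m(b4, b3) spells out as b4 * b3
m(m(b4, b3), b1) spells out as b4 * b3 * b1
m(b5, m(m(b4, b3), b1)) spells out as b5 * b4 * b3 * b1
m(m(b6, b2), m(b5, m(m(b4, b3), b1))) spells out as b6 * b2 * b5 * b4 * b3 * b1

b6 * b2 * b5 * b4 * b3 * b1


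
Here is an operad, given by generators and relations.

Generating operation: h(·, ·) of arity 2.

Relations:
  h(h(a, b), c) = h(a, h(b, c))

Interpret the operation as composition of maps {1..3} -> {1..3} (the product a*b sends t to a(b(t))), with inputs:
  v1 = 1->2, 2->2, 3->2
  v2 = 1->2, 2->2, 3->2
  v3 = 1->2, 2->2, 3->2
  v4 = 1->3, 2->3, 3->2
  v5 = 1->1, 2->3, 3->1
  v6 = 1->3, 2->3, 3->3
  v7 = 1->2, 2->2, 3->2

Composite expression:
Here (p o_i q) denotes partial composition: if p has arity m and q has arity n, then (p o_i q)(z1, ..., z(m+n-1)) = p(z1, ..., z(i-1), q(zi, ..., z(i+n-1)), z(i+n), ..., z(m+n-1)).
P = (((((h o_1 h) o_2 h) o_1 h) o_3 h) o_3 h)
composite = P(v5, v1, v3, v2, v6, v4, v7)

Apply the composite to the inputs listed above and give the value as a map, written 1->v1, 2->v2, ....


1->3, 2->3, 3->3

h(v5, v1) = 1->3, 2->3, 3->3
h(v3, v2) = 1->2, 2->2, 3->2
h(h(v3, v2), v6) = 1->2, 2->2, 3->2
h(h(h(v3, v2), v6), v4) = 1->2, 2->2, 3->2
h(h(v5, v1), h(h(h(v3, v2), v6), v4)) = 1->3, 2->3, 3->3
h(h(h(v5, v1), h(h(h(v3, v2), v6), v4)), v7) = 1->3, 2->3, 3->3


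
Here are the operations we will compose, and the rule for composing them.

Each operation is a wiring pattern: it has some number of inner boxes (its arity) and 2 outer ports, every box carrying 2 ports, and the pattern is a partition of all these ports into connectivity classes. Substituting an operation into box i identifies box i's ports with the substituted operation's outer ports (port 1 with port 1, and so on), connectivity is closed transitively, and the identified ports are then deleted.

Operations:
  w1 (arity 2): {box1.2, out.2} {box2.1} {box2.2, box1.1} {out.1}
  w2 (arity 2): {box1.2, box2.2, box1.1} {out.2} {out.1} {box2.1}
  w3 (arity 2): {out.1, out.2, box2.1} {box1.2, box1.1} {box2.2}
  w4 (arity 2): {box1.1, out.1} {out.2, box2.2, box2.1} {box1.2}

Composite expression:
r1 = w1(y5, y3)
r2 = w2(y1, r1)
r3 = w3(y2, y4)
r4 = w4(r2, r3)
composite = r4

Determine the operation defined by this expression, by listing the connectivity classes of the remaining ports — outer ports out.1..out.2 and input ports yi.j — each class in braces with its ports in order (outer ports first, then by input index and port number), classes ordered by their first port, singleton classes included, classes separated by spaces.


{out.1} {out.2, y4.1} {y1.1, y1.2, y5.2} {y2.1, y2.2} {y3.1} {y3.2, y5.1} {y4.2}

Reachability decides: close wires over w4-identified ports.
through w1, on inputs (y5, y3): {out.1} {out.2, y5.2} {y3.1} {y3.2, y5.1} (out.j = stage outer ports)
through w2, on inputs (y1, y5, y3): {out.1} {out.2} {y1.1, y1.2, y5.2} {y3.1} {y3.2, y5.1} (out.j = stage outer ports)
through w3, on inputs (y2, y4): {out.1, out.2, y4.1} {y2.1, y2.2} {y4.2} (out.j = stage outer ports)
through w4, on inputs (y1, y5, y3, y2, y4): {out.1} {out.2, y4.1} {y1.1, y1.2, y5.2} {y2.1, y2.2} {y3.1} {y3.2, y5.1} {y4.2} (out.j = stage outer ports)


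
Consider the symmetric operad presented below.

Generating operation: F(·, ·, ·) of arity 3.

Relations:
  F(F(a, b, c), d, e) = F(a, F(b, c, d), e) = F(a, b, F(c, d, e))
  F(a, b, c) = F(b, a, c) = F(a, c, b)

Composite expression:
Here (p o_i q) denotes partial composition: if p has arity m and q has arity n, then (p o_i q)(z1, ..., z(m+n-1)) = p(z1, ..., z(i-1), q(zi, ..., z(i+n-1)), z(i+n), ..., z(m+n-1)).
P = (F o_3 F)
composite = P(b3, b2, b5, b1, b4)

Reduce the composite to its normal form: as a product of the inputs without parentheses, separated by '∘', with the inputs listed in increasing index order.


b1 ∘ b2 ∘ b3 ∘ b4 ∘ b5

Reordering under F is free, so list the b-inputs canonically.
F(b5, b1, b4) unparenthesizes to b5 ∘ b1 ∘ b4
F(b3, b2, F(b5, b1, b4)) unparenthesizes to b3 ∘ b2 ∘ b5 ∘ b1 ∘ b4
putting the inputs in ascending order: b1 ∘ b2 ∘ b3 ∘ b4 ∘ b5


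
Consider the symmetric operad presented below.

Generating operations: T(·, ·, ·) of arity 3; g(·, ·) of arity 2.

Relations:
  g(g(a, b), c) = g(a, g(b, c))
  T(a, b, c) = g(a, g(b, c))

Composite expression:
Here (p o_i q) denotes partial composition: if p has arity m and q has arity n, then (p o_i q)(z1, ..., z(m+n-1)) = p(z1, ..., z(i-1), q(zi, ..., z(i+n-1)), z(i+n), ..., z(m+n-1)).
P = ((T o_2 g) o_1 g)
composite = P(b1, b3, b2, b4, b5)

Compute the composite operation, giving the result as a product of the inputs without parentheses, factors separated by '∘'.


b1 ∘ b3 ∘ b2 ∘ b4 ∘ b5

Associativity of T dissolves the nesting; only the b-input order survives.
g(b1, b3) spells out as b1 ∘ b3
g(b2, b4) spells out as b2 ∘ b4
T(g(b1, b3), g(b2, b4), b5) spells out as b1 ∘ b3 ∘ b2 ∘ b4 ∘ b5


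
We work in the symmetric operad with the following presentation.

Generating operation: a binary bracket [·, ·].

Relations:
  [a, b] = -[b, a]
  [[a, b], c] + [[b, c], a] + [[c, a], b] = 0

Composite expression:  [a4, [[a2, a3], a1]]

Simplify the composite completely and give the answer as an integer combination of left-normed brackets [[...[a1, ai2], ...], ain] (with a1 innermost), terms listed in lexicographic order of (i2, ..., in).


[[[a1, a2], a3], a4] - [[[a1, a3], a2], a4]

A multilinear Lie element is pinned by a1-initial words (a1 innermost).
Composite bracket: [a4, [[a2, a3], a1]]
Expanding via [a, b] = ab - ba: 8 signed words (2^3 = 8).
Words beginning with a1 determine it all:
  a1a2a3a4 appears with sign +1, giving the term +[[[a1, a2], a3], a4]
  a1a3a2a4 appears with sign -1, giving the term -[[[a1, a3], a2], a4]


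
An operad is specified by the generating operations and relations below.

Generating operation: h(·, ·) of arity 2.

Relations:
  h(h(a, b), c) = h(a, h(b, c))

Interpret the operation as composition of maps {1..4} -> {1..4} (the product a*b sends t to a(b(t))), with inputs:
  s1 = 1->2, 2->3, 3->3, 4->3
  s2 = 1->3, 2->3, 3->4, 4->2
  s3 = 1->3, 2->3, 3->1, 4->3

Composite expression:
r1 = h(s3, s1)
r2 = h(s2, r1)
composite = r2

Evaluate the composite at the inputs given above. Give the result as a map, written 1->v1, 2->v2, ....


h(s3, s1) = 1->3, 2->1, 3->1, 4->1
h(s2, h(s3, s1)) = 1->4, 2->3, 3->3, 4->3

1->4, 2->3, 3->3, 4->3


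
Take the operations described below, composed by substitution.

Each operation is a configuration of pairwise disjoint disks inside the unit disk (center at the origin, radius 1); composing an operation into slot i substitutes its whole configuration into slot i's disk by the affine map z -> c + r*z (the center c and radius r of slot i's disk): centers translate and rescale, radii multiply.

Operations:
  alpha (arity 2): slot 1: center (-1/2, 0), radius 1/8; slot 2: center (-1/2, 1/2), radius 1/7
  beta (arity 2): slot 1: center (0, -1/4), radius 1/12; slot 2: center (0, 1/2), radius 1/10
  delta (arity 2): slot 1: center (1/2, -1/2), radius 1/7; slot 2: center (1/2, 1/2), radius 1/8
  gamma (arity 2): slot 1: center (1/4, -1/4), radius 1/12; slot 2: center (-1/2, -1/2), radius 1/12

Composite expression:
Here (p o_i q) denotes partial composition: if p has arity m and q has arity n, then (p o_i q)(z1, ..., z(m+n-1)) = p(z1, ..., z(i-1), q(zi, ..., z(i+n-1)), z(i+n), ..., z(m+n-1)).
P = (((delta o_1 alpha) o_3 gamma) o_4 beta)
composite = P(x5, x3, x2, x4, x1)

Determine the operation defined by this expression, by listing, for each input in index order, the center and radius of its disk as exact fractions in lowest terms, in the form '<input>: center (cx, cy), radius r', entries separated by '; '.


x1: center (7/16, 85/192), radius 1/960; x2: center (17/32, 15/32), radius 1/96; x3: center (3/7, -3/7), radius 1/49; x4: center (7/16, 167/384), radius 1/1152; x5: center (3/7, -1/2), radius 1/56

Nesting under delta composes maps z -> c + r*z down each x-path.
x5: after 2 affine steps, its disk has center (3/7, -1/2), radius 1/56
x3: after 2 affine steps, its disk has center (3/7, -3/7), radius 1/49
x2: after 2 affine steps, its disk has center (17/32, 15/32), radius 1/96
x4: after 3 affine steps, its disk has center (7/16, 167/384), radius 1/1152
x1: after 3 affine steps, its disk has center (7/16, 85/192), radius 1/960


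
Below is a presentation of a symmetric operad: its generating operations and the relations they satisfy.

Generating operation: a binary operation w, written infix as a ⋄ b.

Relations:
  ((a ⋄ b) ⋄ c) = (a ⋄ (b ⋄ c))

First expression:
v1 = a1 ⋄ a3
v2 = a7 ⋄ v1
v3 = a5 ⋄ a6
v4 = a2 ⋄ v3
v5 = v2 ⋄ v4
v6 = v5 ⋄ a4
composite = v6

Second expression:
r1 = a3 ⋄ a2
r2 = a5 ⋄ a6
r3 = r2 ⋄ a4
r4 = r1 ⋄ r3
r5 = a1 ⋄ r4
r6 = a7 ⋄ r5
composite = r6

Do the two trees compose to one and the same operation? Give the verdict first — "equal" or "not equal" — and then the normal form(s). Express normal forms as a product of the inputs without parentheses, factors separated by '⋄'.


The first expression, normalized: a7 ⋄ a1 ⋄ a3 ⋄ a2 ⋄ a5 ⋄ a6 ⋄ a4
The second expression, normalized: a7 ⋄ a1 ⋄ a3 ⋄ a2 ⋄ a5 ⋄ a6 ⋄ a4
The forms coincide; equal.

equal; both compose to a7 ⋄ a1 ⋄ a3 ⋄ a2 ⋄ a5 ⋄ a6 ⋄ a4
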